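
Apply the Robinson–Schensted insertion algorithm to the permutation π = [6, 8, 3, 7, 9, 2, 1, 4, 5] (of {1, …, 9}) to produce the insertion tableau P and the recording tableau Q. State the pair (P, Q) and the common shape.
P = [1, 4, 5] / [2, 7, 9] / [3, 8] / [6];  Q = [1, 2, 5] / [3, 4, 9] / [6, 8] / [7];  common shape = (3, 3, 2, 1)

Row-insert the values π_1, π_2, … into P one at a time, bumping the leftmost entry strictly greater than the inserted value down to the next row. The recording tableau Q records, in position (i, j), the step at which that cell was added to P.
  Insert 6 (step 1): P = [6];  Q = [1]
  Insert 8 (step 2): P = [6, 8];  Q = [1, 2]
  Insert 3 (step 3): P = [3, 8] / [6];  Q = [1, 2] / [3]
  Insert 7 (step 4): P = [3, 7] / [6, 8];  Q = [1, 2] / [3, 4]
  Insert 9 (step 5): P = [3, 7, 9] / [6, 8];  Q = [1, 2, 5] / [3, 4]
  Insert 2 (step 6): P = [2, 7, 9] / [3, 8] / [6];  Q = [1, 2, 5] / [3, 4] / [6]
  Insert 1 (step 7): P = [1, 7, 9] / [2, 8] / [3] / [6];  Q = [1, 2, 5] / [3, 4] / [6] / [7]
  Insert 4 (step 8): P = [1, 4, 9] / [2, 7] / [3, 8] / [6];  Q = [1, 2, 5] / [3, 4] / [6, 8] / [7]
  Insert 5 (step 9): P = [1, 4, 5] / [2, 7, 9] / [3, 8] / [6];  Q = [1, 2, 5] / [3, 4, 9] / [6, 8] / [7]
Final shape: (3, 3, 2, 1).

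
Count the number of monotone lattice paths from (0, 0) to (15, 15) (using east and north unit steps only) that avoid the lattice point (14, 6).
Number of paths = 154729920

Total paths from (0, 0) to (15, 15): C(30, 15) = 155117520. Paths through (14, 6): (paths (0, 0) → (14, 6)) × (paths (14, 6) → (15, 15)) = C(20, 14) · C(10, 1) = 38760 · 10 = 387600. Avoidance count = 155117520 − 387600 = 154729920.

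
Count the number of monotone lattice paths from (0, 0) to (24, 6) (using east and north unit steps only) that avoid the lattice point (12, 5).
Number of paths = 513331

Total paths from (0, 0) to (24, 6): C(30, 24) = 593775. Paths through (12, 5): (paths (0, 0) → (12, 5)) × (paths (12, 5) → (24, 6)) = C(17, 12) · C(13, 12) = 6188 · 13 = 80444. Avoidance count = 593775 − 80444 = 513331.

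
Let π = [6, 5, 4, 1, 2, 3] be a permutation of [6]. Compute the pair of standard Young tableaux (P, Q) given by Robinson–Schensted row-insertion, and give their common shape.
P = [1, 2, 3] / [4] / [5] / [6];  Q = [1, 5, 6] / [2] / [3] / [4];  common shape = (3, 1, 1, 1)

Row-insert the values π_1, π_2, … into P one at a time, bumping the leftmost entry strictly greater than the inserted value down to the next row. The recording tableau Q records, in position (i, j), the step at which that cell was added to P.
  Insert 6 (step 1): P = [6];  Q = [1]
  Insert 5 (step 2): P = [5] / [6];  Q = [1] / [2]
  Insert 4 (step 3): P = [4] / [5] / [6];  Q = [1] / [2] / [3]
  Insert 1 (step 4): P = [1] / [4] / [5] / [6];  Q = [1] / [2] / [3] / [4]
  Insert 2 (step 5): P = [1, 2] / [4] / [5] / [6];  Q = [1, 5] / [2] / [3] / [4]
  Insert 3 (step 6): P = [1, 2, 3] / [4] / [5] / [6];  Q = [1, 5, 6] / [2] / [3] / [4]
Final shape: (3, 1, 1, 1).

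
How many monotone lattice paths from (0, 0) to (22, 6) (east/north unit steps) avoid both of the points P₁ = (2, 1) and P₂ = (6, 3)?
Number of paths = 179559

Inclusion–exclusion. Total paths: C(28, 22) = 376740. Through P₁: C(3, 2)·C(25, 20) = 159390. Through P₂: C(9, 6)·C(19, 16) = 81396. Since P₁ is strictly southwest of P₂, a monotone path through both must visit P₁ then P₂; paths through both = C(3, 2)·C(6, 4)·C(19, 16) = 43605. Avoid both = 376740 − 159390 − 81396 + 43605 = 179559.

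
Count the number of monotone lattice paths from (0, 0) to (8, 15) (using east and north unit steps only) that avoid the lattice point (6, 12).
Number of paths = 304674

Total paths from (0, 0) to (8, 15): C(23, 8) = 490314. Paths through (6, 12): (paths (0, 0) → (6, 12)) × (paths (6, 12) → (8, 15)) = C(18, 6) · C(5, 2) = 18564 · 10 = 185640. Avoidance count = 490314 − 185640 = 304674.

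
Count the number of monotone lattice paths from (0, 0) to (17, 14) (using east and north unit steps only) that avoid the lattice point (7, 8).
Number of paths = 213651045

Total paths from (0, 0) to (17, 14): C(31, 17) = 265182525. Paths through (7, 8): (paths (0, 0) → (7, 8)) × (paths (7, 8) → (17, 14)) = C(15, 7) · C(16, 10) = 6435 · 8008 = 51531480. Avoidance count = 265182525 − 51531480 = 213651045.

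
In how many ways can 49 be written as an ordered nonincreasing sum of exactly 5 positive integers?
p(49, 5 parts) = 2418

Partitions of n into exactly k parts are in bijection with partitions of n − k into at most k parts (subtract 1 from each part). So p(49, exactly 5) = p(44, parts ≤ 5). Computing via the recurrence p(m, j) = p(m, j−1) + p(m−j, j) gives 2418.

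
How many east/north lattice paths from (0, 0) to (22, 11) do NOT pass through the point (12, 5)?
Number of paths = 143983216

Total paths from (0, 0) to (22, 11): C(33, 22) = 193536720. Paths through (12, 5): (paths (0, 0) → (12, 5)) × (paths (12, 5) → (22, 11)) = C(17, 12) · C(16, 10) = 6188 · 8008 = 49553504. Avoidance count = 193536720 − 49553504 = 143983216.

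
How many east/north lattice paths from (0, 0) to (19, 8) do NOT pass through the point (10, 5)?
Number of paths = 1559415

Total paths from (0, 0) to (19, 8): C(27, 19) = 2220075. Paths through (10, 5): (paths (0, 0) → (10, 5)) × (paths (10, 5) → (19, 8)) = C(15, 10) · C(12, 9) = 3003 · 220 = 660660. Avoidance count = 2220075 − 660660 = 1559415.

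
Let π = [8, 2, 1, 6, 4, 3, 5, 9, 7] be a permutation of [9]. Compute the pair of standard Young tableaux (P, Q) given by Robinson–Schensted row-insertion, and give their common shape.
P = [1, 3, 5, 7] / [2, 4, 9] / [6] / [8];  Q = [1, 4, 7, 8] / [2, 5, 9] / [3] / [6];  common shape = (4, 3, 1, 1)

Row-insert the values π_1, π_2, … into P one at a time, bumping the leftmost entry strictly greater than the inserted value down to the next row. The recording tableau Q records, in position (i, j), the step at which that cell was added to P.
  Insert 8 (step 1): P = [8];  Q = [1]
  Insert 2 (step 2): P = [2] / [8];  Q = [1] / [2]
  Insert 1 (step 3): P = [1] / [2] / [8];  Q = [1] / [2] / [3]
  Insert 6 (step 4): P = [1, 6] / [2] / [8];  Q = [1, 4] / [2] / [3]
  Insert 4 (step 5): P = [1, 4] / [2, 6] / [8];  Q = [1, 4] / [2, 5] / [3]
  Insert 3 (step 6): P = [1, 3] / [2, 4] / [6] / [8];  Q = [1, 4] / [2, 5] / [3] / [6]
  Insert 5 (step 7): P = [1, 3, 5] / [2, 4] / [6] / [8];  Q = [1, 4, 7] / [2, 5] / [3] / [6]
  Insert 9 (step 8): P = [1, 3, 5, 9] / [2, 4] / [6] / [8];  Q = [1, 4, 7, 8] / [2, 5] / [3] / [6]
  Insert 7 (step 9): P = [1, 3, 5, 7] / [2, 4, 9] / [6] / [8];  Q = [1, 4, 7, 8] / [2, 5, 9] / [3] / [6]
Final shape: (4, 3, 1, 1).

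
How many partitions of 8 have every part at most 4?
p(8, parts ≤ 4) = 15

Partitions of 8 with all parts ≤ 4: 4+4, 4+3+1, 4+2+2, 4+2+1+1, 4+1+1+1+1, 3+3+2, 3+3+1+1, 3+2+2+1, 3+2+1+1+1, 3+1+1+1+1+1, 2+2+2+2, 2+2+2+1+1, 2+2+1+1+1+1, 2+1+1+1+1+1+1, 1+1+1+1+1+1+1+1. Count = 15.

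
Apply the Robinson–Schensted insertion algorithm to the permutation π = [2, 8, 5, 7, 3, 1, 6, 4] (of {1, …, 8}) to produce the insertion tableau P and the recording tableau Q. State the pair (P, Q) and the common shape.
P = [1, 3, 4] / [2, 6] / [5, 7] / [8];  Q = [1, 2, 4] / [3, 7] / [5, 8] / [6];  common shape = (3, 2, 2, 1)

Row-insert the values π_1, π_2, … into P one at a time, bumping the leftmost entry strictly greater than the inserted value down to the next row. The recording tableau Q records, in position (i, j), the step at which that cell was added to P.
  Insert 2 (step 1): P = [2];  Q = [1]
  Insert 8 (step 2): P = [2, 8];  Q = [1, 2]
  Insert 5 (step 3): P = [2, 5] / [8];  Q = [1, 2] / [3]
  Insert 7 (step 4): P = [2, 5, 7] / [8];  Q = [1, 2, 4] / [3]
  Insert 3 (step 5): P = [2, 3, 7] / [5] / [8];  Q = [1, 2, 4] / [3] / [5]
  Insert 1 (step 6): P = [1, 3, 7] / [2] / [5] / [8];  Q = [1, 2, 4] / [3] / [5] / [6]
  Insert 6 (step 7): P = [1, 3, 6] / [2, 7] / [5] / [8];  Q = [1, 2, 4] / [3, 7] / [5] / [6]
  Insert 4 (step 8): P = [1, 3, 4] / [2, 6] / [5, 7] / [8];  Q = [1, 2, 4] / [3, 7] / [5, 8] / [6]
Final shape: (3, 2, 2, 1).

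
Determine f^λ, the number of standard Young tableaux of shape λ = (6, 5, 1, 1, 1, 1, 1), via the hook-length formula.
# SYT of shape (6, 5, 1, 1, 1, 1, 1) = 168168

Hook-length formula: f^λ = n! / Π hook(c), product over all cells c of the Young diagram. For λ = (6, 5, 1, 1, 1, 1, 1), n = 16 boxes. Hook lengths by row (left-to-right, top-to-bottom): [12, 6, 5, 4, 3, 1]; [10, 4, 3, 2, 1]; [5]; [4]; [3]; [2]; [1]. Product of hooks = 124416000. So f^λ = 16! / 124416000 = 20922789888000 / 124416000 = 168168.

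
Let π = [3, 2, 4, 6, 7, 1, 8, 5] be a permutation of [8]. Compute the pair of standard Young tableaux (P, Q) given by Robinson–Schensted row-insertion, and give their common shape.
P = [1, 4, 5, 7, 8] / [2, 6] / [3];  Q = [1, 3, 4, 5, 7] / [2, 8] / [6];  common shape = (5, 2, 1)

Row-insert the values π_1, π_2, … into P one at a time, bumping the leftmost entry strictly greater than the inserted value down to the next row. The recording tableau Q records, in position (i, j), the step at which that cell was added to P.
  Insert 3 (step 1): P = [3];  Q = [1]
  Insert 2 (step 2): P = [2] / [3];  Q = [1] / [2]
  Insert 4 (step 3): P = [2, 4] / [3];  Q = [1, 3] / [2]
  Insert 6 (step 4): P = [2, 4, 6] / [3];  Q = [1, 3, 4] / [2]
  Insert 7 (step 5): P = [2, 4, 6, 7] / [3];  Q = [1, 3, 4, 5] / [2]
  Insert 1 (step 6): P = [1, 4, 6, 7] / [2] / [3];  Q = [1, 3, 4, 5] / [2] / [6]
  Insert 8 (step 7): P = [1, 4, 6, 7, 8] / [2] / [3];  Q = [1, 3, 4, 5, 7] / [2] / [6]
  Insert 5 (step 8): P = [1, 4, 5, 7, 8] / [2, 6] / [3];  Q = [1, 3, 4, 5, 7] / [2, 8] / [6]
Final shape: (5, 2, 1).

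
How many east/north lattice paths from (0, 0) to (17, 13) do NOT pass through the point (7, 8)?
Number of paths = 100435545

Total paths from (0, 0) to (17, 13): C(30, 17) = 119759850. Paths through (7, 8): (paths (0, 0) → (7, 8)) × (paths (7, 8) → (17, 13)) = C(15, 7) · C(15, 10) = 6435 · 3003 = 19324305. Avoidance count = 119759850 − 19324305 = 100435545.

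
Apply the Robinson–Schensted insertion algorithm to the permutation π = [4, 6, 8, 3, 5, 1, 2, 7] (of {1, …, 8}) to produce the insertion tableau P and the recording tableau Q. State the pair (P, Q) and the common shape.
P = [1, 2, 7] / [3, 5, 8] / [4, 6];  Q = [1, 2, 3] / [4, 5, 8] / [6, 7];  common shape = (3, 3, 2)

Row-insert the values π_1, π_2, … into P one at a time, bumping the leftmost entry strictly greater than the inserted value down to the next row. The recording tableau Q records, in position (i, j), the step at which that cell was added to P.
  Insert 4 (step 1): P = [4];  Q = [1]
  Insert 6 (step 2): P = [4, 6];  Q = [1, 2]
  Insert 8 (step 3): P = [4, 6, 8];  Q = [1, 2, 3]
  Insert 3 (step 4): P = [3, 6, 8] / [4];  Q = [1, 2, 3] / [4]
  Insert 5 (step 5): P = [3, 5, 8] / [4, 6];  Q = [1, 2, 3] / [4, 5]
  Insert 1 (step 6): P = [1, 5, 8] / [3, 6] / [4];  Q = [1, 2, 3] / [4, 5] / [6]
  Insert 2 (step 7): P = [1, 2, 8] / [3, 5] / [4, 6];  Q = [1, 2, 3] / [4, 5] / [6, 7]
  Insert 7 (step 8): P = [1, 2, 7] / [3, 5, 8] / [4, 6];  Q = [1, 2, 3] / [4, 5, 8] / [6, 7]
Final shape: (3, 3, 2).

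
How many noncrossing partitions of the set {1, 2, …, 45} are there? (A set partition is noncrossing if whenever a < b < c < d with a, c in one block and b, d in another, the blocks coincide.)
C_45 = 2257117854077248073253720

These noncrossing partitions are counted by the Catalan number C_n = (1/(n + 1)) · C(2n, n). For n = 45: C_45 = (1/46) · C(90, 45) = 103827421287553411369671120/46 = 2257117854077248073253720.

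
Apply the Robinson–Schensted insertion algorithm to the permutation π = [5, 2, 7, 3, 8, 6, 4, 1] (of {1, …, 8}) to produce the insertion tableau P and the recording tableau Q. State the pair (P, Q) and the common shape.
P = [1, 3, 4] / [2, 6, 8] / [5] / [7];  Q = [1, 3, 5] / [2, 4, 6] / [7] / [8];  common shape = (3, 3, 1, 1)

Row-insert the values π_1, π_2, … into P one at a time, bumping the leftmost entry strictly greater than the inserted value down to the next row. The recording tableau Q records, in position (i, j), the step at which that cell was added to P.
  Insert 5 (step 1): P = [5];  Q = [1]
  Insert 2 (step 2): P = [2] / [5];  Q = [1] / [2]
  Insert 7 (step 3): P = [2, 7] / [5];  Q = [1, 3] / [2]
  Insert 3 (step 4): P = [2, 3] / [5, 7];  Q = [1, 3] / [2, 4]
  Insert 8 (step 5): P = [2, 3, 8] / [5, 7];  Q = [1, 3, 5] / [2, 4]
  Insert 6 (step 6): P = [2, 3, 6] / [5, 7, 8];  Q = [1, 3, 5] / [2, 4, 6]
  Insert 4 (step 7): P = [2, 3, 4] / [5, 6, 8] / [7];  Q = [1, 3, 5] / [2, 4, 6] / [7]
  Insert 1 (step 8): P = [1, 3, 4] / [2, 6, 8] / [5] / [7];  Q = [1, 3, 5] / [2, 4, 6] / [7] / [8]
Final shape: (3, 3, 1, 1).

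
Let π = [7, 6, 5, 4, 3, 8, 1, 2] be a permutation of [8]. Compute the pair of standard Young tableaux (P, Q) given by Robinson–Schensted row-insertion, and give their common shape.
P = [1, 2] / [3, 8] / [4] / [5] / [6] / [7];  Q = [1, 6] / [2, 8] / [3] / [4] / [5] / [7];  common shape = (2, 2, 1, 1, 1, 1)

Row-insert the values π_1, π_2, … into P one at a time, bumping the leftmost entry strictly greater than the inserted value down to the next row. The recording tableau Q records, in position (i, j), the step at which that cell was added to P.
  Insert 7 (step 1): P = [7];  Q = [1]
  Insert 6 (step 2): P = [6] / [7];  Q = [1] / [2]
  Insert 5 (step 3): P = [5] / [6] / [7];  Q = [1] / [2] / [3]
  Insert 4 (step 4): P = [4] / [5] / [6] / [7];  Q = [1] / [2] / [3] / [4]
  Insert 3 (step 5): P = [3] / [4] / [5] / [6] / [7];  Q = [1] / [2] / [3] / [4] / [5]
  Insert 8 (step 6): P = [3, 8] / [4] / [5] / [6] / [7];  Q = [1, 6] / [2] / [3] / [4] / [5]
  Insert 1 (step 7): P = [1, 8] / [3] / [4] / [5] / [6] / [7];  Q = [1, 6] / [2] / [3] / [4] / [5] / [7]
  Insert 2 (step 8): P = [1, 2] / [3, 8] / [4] / [5] / [6] / [7];  Q = [1, 6] / [2, 8] / [3] / [4] / [5] / [7]
Final shape: (2, 2, 1, 1, 1, 1).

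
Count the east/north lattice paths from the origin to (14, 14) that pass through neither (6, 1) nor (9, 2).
Number of paths = 38525094

Inclusion–exclusion. Total paths: C(28, 14) = 40116600. Through P₁: C(7, 6)·C(21, 8) = 1424430. Through P₂: C(11, 9)·C(17, 5) = 340340. Since P₁ is strictly southwest of P₂, a monotone path through both must visit P₁ then P₂; paths through both = C(7, 6)·C(4, 3)·C(17, 5) = 173264. Avoid both = 40116600 − 1424430 − 340340 + 173264 = 38525094.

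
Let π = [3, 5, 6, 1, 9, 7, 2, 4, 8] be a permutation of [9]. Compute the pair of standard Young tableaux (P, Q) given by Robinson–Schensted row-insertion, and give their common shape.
P = [1, 2, 4, 7, 8] / [3, 5, 6] / [9];  Q = [1, 2, 3, 5, 9] / [4, 6, 8] / [7];  common shape = (5, 3, 1)

Row-insert the values π_1, π_2, … into P one at a time, bumping the leftmost entry strictly greater than the inserted value down to the next row. The recording tableau Q records, in position (i, j), the step at which that cell was added to P.
  Insert 3 (step 1): P = [3];  Q = [1]
  Insert 5 (step 2): P = [3, 5];  Q = [1, 2]
  Insert 6 (step 3): P = [3, 5, 6];  Q = [1, 2, 3]
  Insert 1 (step 4): P = [1, 5, 6] / [3];  Q = [1, 2, 3] / [4]
  Insert 9 (step 5): P = [1, 5, 6, 9] / [3];  Q = [1, 2, 3, 5] / [4]
  Insert 7 (step 6): P = [1, 5, 6, 7] / [3, 9];  Q = [1, 2, 3, 5] / [4, 6]
  Insert 2 (step 7): P = [1, 2, 6, 7] / [3, 5] / [9];  Q = [1, 2, 3, 5] / [4, 6] / [7]
  Insert 4 (step 8): P = [1, 2, 4, 7] / [3, 5, 6] / [9];  Q = [1, 2, 3, 5] / [4, 6, 8] / [7]
  Insert 8 (step 9): P = [1, 2, 4, 7, 8] / [3, 5, 6] / [9];  Q = [1, 2, 3, 5, 9] / [4, 6, 8] / [7]
Final shape: (5, 3, 1).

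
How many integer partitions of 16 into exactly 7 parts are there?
p(16, 7 parts) = 28

Partitions of n into exactly k parts ↔ partitions of n − k into at most k parts (subtract 1 from each part). For n = 16, k = 7, the partitions are: 10+1+1+1+1+1+1, 9+2+1+1+1+1+1, 8+3+1+1+1+1+1, 8+2+2+1+1+1+1, 7+4+1+1+1+1+1, 7+3+2+1+1+1+1, 7+2+2+2+1+1+1, 6+5+1+1+1+1+1, 6+4+2+1+1+1+1, 6+3+3+1+1+1+1, 6+3+2+2+1+1+1, 6+2+2+2+2+1+1, 5+5+2+1+1+1+1, 5+4+3+1+1+1+1, 5+4+2+2+1+1+1, 5+3+3+2+1+1+1, 5+3+2+2+2+1+1, 5+2+2+2+2+2+1, 4+4+4+1+1+1+1, 4+4+3+2+1+1+1, 4+4+2+2+2+1+1, 4+3+3+3+1+1+1, 4+3+3+2+2+1+1, 4+3+2+2+2+2+1, 4+2+2+2+2+2+2, 3+3+3+3+2+1+1, 3+3+3+2+2+2+1, 3+3+2+2+2+2+2. Count = 28.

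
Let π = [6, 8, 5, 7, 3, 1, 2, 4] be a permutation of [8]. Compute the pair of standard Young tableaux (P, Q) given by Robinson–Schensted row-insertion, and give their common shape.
P = [1, 2, 4] / [3, 7] / [5, 8] / [6];  Q = [1, 2, 8] / [3, 4] / [5, 7] / [6];  common shape = (3, 2, 2, 1)

Row-insert the values π_1, π_2, … into P one at a time, bumping the leftmost entry strictly greater than the inserted value down to the next row. The recording tableau Q records, in position (i, j), the step at which that cell was added to P.
  Insert 6 (step 1): P = [6];  Q = [1]
  Insert 8 (step 2): P = [6, 8];  Q = [1, 2]
  Insert 5 (step 3): P = [5, 8] / [6];  Q = [1, 2] / [3]
  Insert 7 (step 4): P = [5, 7] / [6, 8];  Q = [1, 2] / [3, 4]
  Insert 3 (step 5): P = [3, 7] / [5, 8] / [6];  Q = [1, 2] / [3, 4] / [5]
  Insert 1 (step 6): P = [1, 7] / [3, 8] / [5] / [6];  Q = [1, 2] / [3, 4] / [5] / [6]
  Insert 2 (step 7): P = [1, 2] / [3, 7] / [5, 8] / [6];  Q = [1, 2] / [3, 4] / [5, 7] / [6]
  Insert 4 (step 8): P = [1, 2, 4] / [3, 7] / [5, 8] / [6];  Q = [1, 2, 8] / [3, 4] / [5, 7] / [6]
Final shape: (3, 2, 2, 1).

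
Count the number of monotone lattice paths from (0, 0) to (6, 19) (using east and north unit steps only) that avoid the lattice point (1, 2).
Number of paths = 98098

Total paths from (0, 0) to (6, 19): C(25, 6) = 177100. Paths through (1, 2): (paths (0, 0) → (1, 2)) × (paths (1, 2) → (6, 19)) = C(3, 1) · C(22, 5) = 3 · 26334 = 79002. Avoidance count = 177100 − 79002 = 98098.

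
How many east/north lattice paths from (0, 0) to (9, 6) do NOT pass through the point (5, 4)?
Number of paths = 3115

Total paths from (0, 0) to (9, 6): C(15, 9) = 5005. Paths through (5, 4): (paths (0, 0) → (5, 4)) × (paths (5, 4) → (9, 6)) = C(9, 5) · C(6, 4) = 126 · 15 = 1890. Avoidance count = 5005 − 1890 = 3115.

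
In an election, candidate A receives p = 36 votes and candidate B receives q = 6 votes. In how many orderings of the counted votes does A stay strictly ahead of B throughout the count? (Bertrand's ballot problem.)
Strict-lead orderings = 3746990

Total orderings of the 42 votes with 36 for A: C(42, 36) = 5245786. By the Bertrand ballot formula (Cycle Lemma / reflection principle), the number of orderings in which A is strictly ahead of B throughout is (p − q)/(p + q) · C(p + q, p) = (36 − 6)/(36 + 6) · 5245786 = 3746990.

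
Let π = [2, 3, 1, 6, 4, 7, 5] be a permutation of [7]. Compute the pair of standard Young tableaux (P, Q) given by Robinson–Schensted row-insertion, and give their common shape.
P = [1, 3, 4, 5] / [2, 6, 7];  Q = [1, 2, 4, 6] / [3, 5, 7];  common shape = (4, 3)

Row-insert the values π_1, π_2, … into P one at a time, bumping the leftmost entry strictly greater than the inserted value down to the next row. The recording tableau Q records, in position (i, j), the step at which that cell was added to P.
  Insert 2 (step 1): P = [2];  Q = [1]
  Insert 3 (step 2): P = [2, 3];  Q = [1, 2]
  Insert 1 (step 3): P = [1, 3] / [2];  Q = [1, 2] / [3]
  Insert 6 (step 4): P = [1, 3, 6] / [2];  Q = [1, 2, 4] / [3]
  Insert 4 (step 5): P = [1, 3, 4] / [2, 6];  Q = [1, 2, 4] / [3, 5]
  Insert 7 (step 6): P = [1, 3, 4, 7] / [2, 6];  Q = [1, 2, 4, 6] / [3, 5]
  Insert 5 (step 7): P = [1, 3, 4, 5] / [2, 6, 7];  Q = [1, 2, 4, 6] / [3, 5, 7]
Final shape: (4, 3).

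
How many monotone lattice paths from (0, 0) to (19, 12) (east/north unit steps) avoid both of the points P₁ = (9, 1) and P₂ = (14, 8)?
Number of paths = 98300265

Inclusion–exclusion. Total paths: C(31, 19) = 141120525. Through P₁: C(10, 9)·C(21, 10) = 3527160. Through P₂: C(22, 14)·C(9, 5) = 40291020. Since P₁ is strictly southwest of P₂, a monotone path through both must visit P₁ then P₂; paths through both = C(10, 9)·C(12, 5)·C(9, 5) = 997920. Avoid both = 141120525 − 3527160 − 40291020 + 997920 = 98300265.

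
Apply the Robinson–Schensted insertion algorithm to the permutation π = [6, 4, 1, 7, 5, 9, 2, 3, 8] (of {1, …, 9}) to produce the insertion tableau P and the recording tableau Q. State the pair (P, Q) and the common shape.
P = [1, 2, 3, 8] / [4, 5, 9] / [6, 7];  Q = [1, 4, 6, 9] / [2, 5, 8] / [3, 7];  common shape = (4, 3, 2)

Row-insert the values π_1, π_2, … into P one at a time, bumping the leftmost entry strictly greater than the inserted value down to the next row. The recording tableau Q records, in position (i, j), the step at which that cell was added to P.
  Insert 6 (step 1): P = [6];  Q = [1]
  Insert 4 (step 2): P = [4] / [6];  Q = [1] / [2]
  Insert 1 (step 3): P = [1] / [4] / [6];  Q = [1] / [2] / [3]
  Insert 7 (step 4): P = [1, 7] / [4] / [6];  Q = [1, 4] / [2] / [3]
  Insert 5 (step 5): P = [1, 5] / [4, 7] / [6];  Q = [1, 4] / [2, 5] / [3]
  Insert 9 (step 6): P = [1, 5, 9] / [4, 7] / [6];  Q = [1, 4, 6] / [2, 5] / [3]
  Insert 2 (step 7): P = [1, 2, 9] / [4, 5] / [6, 7];  Q = [1, 4, 6] / [2, 5] / [3, 7]
  Insert 3 (step 8): P = [1, 2, 3] / [4, 5, 9] / [6, 7];  Q = [1, 4, 6] / [2, 5, 8] / [3, 7]
  Insert 8 (step 9): P = [1, 2, 3, 8] / [4, 5, 9] / [6, 7];  Q = [1, 4, 6, 9] / [2, 5, 8] / [3, 7]
Final shape: (4, 3, 2).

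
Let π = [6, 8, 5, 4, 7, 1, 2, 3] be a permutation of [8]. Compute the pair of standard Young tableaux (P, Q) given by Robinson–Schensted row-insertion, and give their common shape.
P = [1, 2, 3] / [4, 7] / [5, 8] / [6];  Q = [1, 2, 8] / [3, 5] / [4, 7] / [6];  common shape = (3, 2, 2, 1)

Row-insert the values π_1, π_2, … into P one at a time, bumping the leftmost entry strictly greater than the inserted value down to the next row. The recording tableau Q records, in position (i, j), the step at which that cell was added to P.
  Insert 6 (step 1): P = [6];  Q = [1]
  Insert 8 (step 2): P = [6, 8];  Q = [1, 2]
  Insert 5 (step 3): P = [5, 8] / [6];  Q = [1, 2] / [3]
  Insert 4 (step 4): P = [4, 8] / [5] / [6];  Q = [1, 2] / [3] / [4]
  Insert 7 (step 5): P = [4, 7] / [5, 8] / [6];  Q = [1, 2] / [3, 5] / [4]
  Insert 1 (step 6): P = [1, 7] / [4, 8] / [5] / [6];  Q = [1, 2] / [3, 5] / [4] / [6]
  Insert 2 (step 7): P = [1, 2] / [4, 7] / [5, 8] / [6];  Q = [1, 2] / [3, 5] / [4, 7] / [6]
  Insert 3 (step 8): P = [1, 2, 3] / [4, 7] / [5, 8] / [6];  Q = [1, 2, 8] / [3, 5] / [4, 7] / [6]
Final shape: (3, 2, 2, 1).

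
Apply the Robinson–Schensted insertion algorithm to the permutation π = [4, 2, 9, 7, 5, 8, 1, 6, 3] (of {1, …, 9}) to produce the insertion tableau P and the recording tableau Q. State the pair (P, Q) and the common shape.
P = [1, 3, 6] / [2, 5, 8] / [4, 7] / [9];  Q = [1, 3, 6] / [2, 4, 8] / [5, 9] / [7];  common shape = (3, 3, 2, 1)

Row-insert the values π_1, π_2, … into P one at a time, bumping the leftmost entry strictly greater than the inserted value down to the next row. The recording tableau Q records, in position (i, j), the step at which that cell was added to P.
  Insert 4 (step 1): P = [4];  Q = [1]
  Insert 2 (step 2): P = [2] / [4];  Q = [1] / [2]
  Insert 9 (step 3): P = [2, 9] / [4];  Q = [1, 3] / [2]
  Insert 7 (step 4): P = [2, 7] / [4, 9];  Q = [1, 3] / [2, 4]
  Insert 5 (step 5): P = [2, 5] / [4, 7] / [9];  Q = [1, 3] / [2, 4] / [5]
  Insert 8 (step 6): P = [2, 5, 8] / [4, 7] / [9];  Q = [1, 3, 6] / [2, 4] / [5]
  Insert 1 (step 7): P = [1, 5, 8] / [2, 7] / [4] / [9];  Q = [1, 3, 6] / [2, 4] / [5] / [7]
  Insert 6 (step 8): P = [1, 5, 6] / [2, 7, 8] / [4] / [9];  Q = [1, 3, 6] / [2, 4, 8] / [5] / [7]
  Insert 3 (step 9): P = [1, 3, 6] / [2, 5, 8] / [4, 7] / [9];  Q = [1, 3, 6] / [2, 4, 8] / [5, 9] / [7]
Final shape: (3, 3, 2, 1).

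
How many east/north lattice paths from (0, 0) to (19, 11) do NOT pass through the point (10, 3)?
Number of paths = 47674640

Total paths from (0, 0) to (19, 11): C(30, 19) = 54627300. Paths through (10, 3): (paths (0, 0) → (10, 3)) × (paths (10, 3) → (19, 11)) = C(13, 10) · C(17, 9) = 286 · 24310 = 6952660. Avoidance count = 54627300 − 6952660 = 47674640.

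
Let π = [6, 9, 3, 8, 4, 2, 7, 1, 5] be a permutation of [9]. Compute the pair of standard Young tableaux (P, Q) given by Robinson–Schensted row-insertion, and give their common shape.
P = [1, 4, 5] / [2, 7] / [3, 8] / [6] / [9];  Q = [1, 2, 7] / [3, 4] / [5, 9] / [6] / [8];  common shape = (3, 2, 2, 1, 1)

Row-insert the values π_1, π_2, … into P one at a time, bumping the leftmost entry strictly greater than the inserted value down to the next row. The recording tableau Q records, in position (i, j), the step at which that cell was added to P.
  Insert 6 (step 1): P = [6];  Q = [1]
  Insert 9 (step 2): P = [6, 9];  Q = [1, 2]
  Insert 3 (step 3): P = [3, 9] / [6];  Q = [1, 2] / [3]
  Insert 8 (step 4): P = [3, 8] / [6, 9];  Q = [1, 2] / [3, 4]
  Insert 4 (step 5): P = [3, 4] / [6, 8] / [9];  Q = [1, 2] / [3, 4] / [5]
  Insert 2 (step 6): P = [2, 4] / [3, 8] / [6] / [9];  Q = [1, 2] / [3, 4] / [5] / [6]
  Insert 7 (step 7): P = [2, 4, 7] / [3, 8] / [6] / [9];  Q = [1, 2, 7] / [3, 4] / [5] / [6]
  Insert 1 (step 8): P = [1, 4, 7] / [2, 8] / [3] / [6] / [9];  Q = [1, 2, 7] / [3, 4] / [5] / [6] / [8]
  Insert 5 (step 9): P = [1, 4, 5] / [2, 7] / [3, 8] / [6] / [9];  Q = [1, 2, 7] / [3, 4] / [5, 9] / [6] / [8]
Final shape: (3, 2, 2, 1, 1).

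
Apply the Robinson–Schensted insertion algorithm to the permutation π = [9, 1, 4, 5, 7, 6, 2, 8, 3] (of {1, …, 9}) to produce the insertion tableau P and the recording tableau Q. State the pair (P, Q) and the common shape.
P = [1, 2, 3, 6, 8] / [4, 5] / [7] / [9];  Q = [1, 3, 4, 5, 8] / [2, 9] / [6] / [7];  common shape = (5, 2, 1, 1)

Row-insert the values π_1, π_2, … into P one at a time, bumping the leftmost entry strictly greater than the inserted value down to the next row. The recording tableau Q records, in position (i, j), the step at which that cell was added to P.
  Insert 9 (step 1): P = [9];  Q = [1]
  Insert 1 (step 2): P = [1] / [9];  Q = [1] / [2]
  Insert 4 (step 3): P = [1, 4] / [9];  Q = [1, 3] / [2]
  Insert 5 (step 4): P = [1, 4, 5] / [9];  Q = [1, 3, 4] / [2]
  Insert 7 (step 5): P = [1, 4, 5, 7] / [9];  Q = [1, 3, 4, 5] / [2]
  Insert 6 (step 6): P = [1, 4, 5, 6] / [7] / [9];  Q = [1, 3, 4, 5] / [2] / [6]
  Insert 2 (step 7): P = [1, 2, 5, 6] / [4] / [7] / [9];  Q = [1, 3, 4, 5] / [2] / [6] / [7]
  Insert 8 (step 8): P = [1, 2, 5, 6, 8] / [4] / [7] / [9];  Q = [1, 3, 4, 5, 8] / [2] / [6] / [7]
  Insert 3 (step 9): P = [1, 2, 3, 6, 8] / [4, 5] / [7] / [9];  Q = [1, 3, 4, 5, 8] / [2, 9] / [6] / [7]
Final shape: (5, 2, 1, 1).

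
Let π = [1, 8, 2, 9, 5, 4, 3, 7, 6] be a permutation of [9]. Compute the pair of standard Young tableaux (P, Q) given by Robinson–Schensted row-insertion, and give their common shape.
P = [1, 2, 3, 6] / [4, 7] / [5, 9] / [8];  Q = [1, 2, 4, 8] / [3, 5] / [6, 9] / [7];  common shape = (4, 2, 2, 1)

Row-insert the values π_1, π_2, … into P one at a time, bumping the leftmost entry strictly greater than the inserted value down to the next row. The recording tableau Q records, in position (i, j), the step at which that cell was added to P.
  Insert 1 (step 1): P = [1];  Q = [1]
  Insert 8 (step 2): P = [1, 8];  Q = [1, 2]
  Insert 2 (step 3): P = [1, 2] / [8];  Q = [1, 2] / [3]
  Insert 9 (step 4): P = [1, 2, 9] / [8];  Q = [1, 2, 4] / [3]
  Insert 5 (step 5): P = [1, 2, 5] / [8, 9];  Q = [1, 2, 4] / [3, 5]
  Insert 4 (step 6): P = [1, 2, 4] / [5, 9] / [8];  Q = [1, 2, 4] / [3, 5] / [6]
  Insert 3 (step 7): P = [1, 2, 3] / [4, 9] / [5] / [8];  Q = [1, 2, 4] / [3, 5] / [6] / [7]
  Insert 7 (step 8): P = [1, 2, 3, 7] / [4, 9] / [5] / [8];  Q = [1, 2, 4, 8] / [3, 5] / [6] / [7]
  Insert 6 (step 9): P = [1, 2, 3, 6] / [4, 7] / [5, 9] / [8];  Q = [1, 2, 4, 8] / [3, 5] / [6, 9] / [7]
Final shape: (4, 2, 2, 1).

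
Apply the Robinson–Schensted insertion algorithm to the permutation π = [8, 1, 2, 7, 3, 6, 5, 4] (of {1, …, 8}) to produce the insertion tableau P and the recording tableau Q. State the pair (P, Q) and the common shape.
P = [1, 2, 3, 4] / [5] / [6] / [7] / [8];  Q = [1, 3, 4, 6] / [2] / [5] / [7] / [8];  common shape = (4, 1, 1, 1, 1)

Row-insert the values π_1, π_2, … into P one at a time, bumping the leftmost entry strictly greater than the inserted value down to the next row. The recording tableau Q records, in position (i, j), the step at which that cell was added to P.
  Insert 8 (step 1): P = [8];  Q = [1]
  Insert 1 (step 2): P = [1] / [8];  Q = [1] / [2]
  Insert 2 (step 3): P = [1, 2] / [8];  Q = [1, 3] / [2]
  Insert 7 (step 4): P = [1, 2, 7] / [8];  Q = [1, 3, 4] / [2]
  Insert 3 (step 5): P = [1, 2, 3] / [7] / [8];  Q = [1, 3, 4] / [2] / [5]
  Insert 6 (step 6): P = [1, 2, 3, 6] / [7] / [8];  Q = [1, 3, 4, 6] / [2] / [5]
  Insert 5 (step 7): P = [1, 2, 3, 5] / [6] / [7] / [8];  Q = [1, 3, 4, 6] / [2] / [5] / [7]
  Insert 4 (step 8): P = [1, 2, 3, 4] / [5] / [6] / [7] / [8];  Q = [1, 3, 4, 6] / [2] / [5] / [7] / [8]
Final shape: (4, 1, 1, 1, 1).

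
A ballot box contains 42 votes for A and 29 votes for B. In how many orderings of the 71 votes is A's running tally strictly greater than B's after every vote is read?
Strict-lead orderings = 12535202452192780360

Total orderings of the 71 votes with 42 for A: C(71, 42) = 68461490315822108120. By the Bertrand ballot formula (Cycle Lemma / reflection principle), the number of orderings in which A is strictly ahead of B throughout is (p − q)/(p + q) · C(p + q, p) = (42 − 29)/(42 + 29) · 68461490315822108120 = 12535202452192780360.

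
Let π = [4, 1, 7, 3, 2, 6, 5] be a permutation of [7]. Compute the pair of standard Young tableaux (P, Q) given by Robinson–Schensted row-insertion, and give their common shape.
P = [1, 2, 5] / [3, 6] / [4, 7];  Q = [1, 3, 6] / [2, 4] / [5, 7];  common shape = (3, 2, 2)

Row-insert the values π_1, π_2, … into P one at a time, bumping the leftmost entry strictly greater than the inserted value down to the next row. The recording tableau Q records, in position (i, j), the step at which that cell was added to P.
  Insert 4 (step 1): P = [4];  Q = [1]
  Insert 1 (step 2): P = [1] / [4];  Q = [1] / [2]
  Insert 7 (step 3): P = [1, 7] / [4];  Q = [1, 3] / [2]
  Insert 3 (step 4): P = [1, 3] / [4, 7];  Q = [1, 3] / [2, 4]
  Insert 2 (step 5): P = [1, 2] / [3, 7] / [4];  Q = [1, 3] / [2, 4] / [5]
  Insert 6 (step 6): P = [1, 2, 6] / [3, 7] / [4];  Q = [1, 3, 6] / [2, 4] / [5]
  Insert 5 (step 7): P = [1, 2, 5] / [3, 6] / [4, 7];  Q = [1, 3, 6] / [2, 4] / [5, 7]
Final shape: (3, 2, 2).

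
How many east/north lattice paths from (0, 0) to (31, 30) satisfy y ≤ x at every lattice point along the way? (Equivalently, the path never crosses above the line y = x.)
Number of paths = 14544636039226909

By the reflection principle (André's argument), the number of monotone paths to (31, 30) with n ≤ m that never go above y = x is C(61, 31) − C(61, 32) = 232714176627630544 − 218169540588403635 = 14544636039226909.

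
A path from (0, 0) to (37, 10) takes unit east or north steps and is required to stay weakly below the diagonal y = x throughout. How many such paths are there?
Number of paths = 3815417606

By the reflection principle (André's argument), the number of monotone paths to (37, 10) with n ≤ m that never go above y = x is C(47, 37) − C(47, 38) = 5178066751 − 1362649145 = 3815417606.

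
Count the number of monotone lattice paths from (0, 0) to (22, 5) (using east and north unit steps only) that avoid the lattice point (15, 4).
Number of paths = 49722

Total paths from (0, 0) to (22, 5): C(27, 22) = 80730. Paths through (15, 4): (paths (0, 0) → (15, 4)) × (paths (15, 4) → (22, 5)) = C(19, 15) · C(8, 7) = 3876 · 8 = 31008. Avoidance count = 80730 − 31008 = 49722.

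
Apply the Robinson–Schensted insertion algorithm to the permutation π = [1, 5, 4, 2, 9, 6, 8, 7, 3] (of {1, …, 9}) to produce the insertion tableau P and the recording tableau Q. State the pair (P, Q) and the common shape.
P = [1, 2, 3, 7] / [4, 6] / [5, 8] / [9];  Q = [1, 2, 5, 7] / [3, 6] / [4, 8] / [9];  common shape = (4, 2, 2, 1)

Row-insert the values π_1, π_2, … into P one at a time, bumping the leftmost entry strictly greater than the inserted value down to the next row. The recording tableau Q records, in position (i, j), the step at which that cell was added to P.
  Insert 1 (step 1): P = [1];  Q = [1]
  Insert 5 (step 2): P = [1, 5];  Q = [1, 2]
  Insert 4 (step 3): P = [1, 4] / [5];  Q = [1, 2] / [3]
  Insert 2 (step 4): P = [1, 2] / [4] / [5];  Q = [1, 2] / [3] / [4]
  Insert 9 (step 5): P = [1, 2, 9] / [4] / [5];  Q = [1, 2, 5] / [3] / [4]
  Insert 6 (step 6): P = [1, 2, 6] / [4, 9] / [5];  Q = [1, 2, 5] / [3, 6] / [4]
  Insert 8 (step 7): P = [1, 2, 6, 8] / [4, 9] / [5];  Q = [1, 2, 5, 7] / [3, 6] / [4]
  Insert 7 (step 8): P = [1, 2, 6, 7] / [4, 8] / [5, 9];  Q = [1, 2, 5, 7] / [3, 6] / [4, 8]
  Insert 3 (step 9): P = [1, 2, 3, 7] / [4, 6] / [5, 8] / [9];  Q = [1, 2, 5, 7] / [3, 6] / [4, 8] / [9]
Final shape: (4, 2, 2, 1).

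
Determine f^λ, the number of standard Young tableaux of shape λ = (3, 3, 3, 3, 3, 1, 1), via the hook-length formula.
# SYT of shape (3, 3, 3, 3, 3, 1, 1) = 136136

Hook-length formula: f^λ = n! / Π hook(c), product over all cells c of the Young diagram. For λ = (3, 3, 3, 3, 3, 1, 1), n = 17 boxes. Hook lengths by row (left-to-right, top-to-bottom): [9, 6, 5]; [8, 5, 4]; [7, 4, 3]; [6, 3, 2]; [5, 2, 1]; [2]; [1]. Product of hooks = 2612736000. So f^λ = 17! / 2612736000 = 355687428096000 / 2612736000 = 136136.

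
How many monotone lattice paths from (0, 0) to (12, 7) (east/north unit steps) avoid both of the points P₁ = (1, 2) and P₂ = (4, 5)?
Number of paths = 34314

Inclusion–exclusion. Total paths: C(19, 12) = 50388. Through P₁: C(3, 1)·C(16, 11) = 13104. Through P₂: C(9, 4)·C(10, 8) = 5670. Since P₁ is strictly southwest of P₂, a monotone path through both must visit P₁ then P₂; paths through both = C(3, 1)·C(6, 3)·C(10, 8) = 2700. Avoid both = 50388 − 13104 − 5670 + 2700 = 34314.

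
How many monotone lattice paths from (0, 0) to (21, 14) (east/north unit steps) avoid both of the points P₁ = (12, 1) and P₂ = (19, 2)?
Number of paths = 2313483294

Inclusion–exclusion. Total paths: C(35, 21) = 2319959400. Through P₁: C(13, 12)·C(22, 9) = 6466460. Through P₂: C(21, 19)·C(14, 2) = 19110. Since P₁ is strictly southwest of P₂, a monotone path through both must visit P₁ then P₂; paths through both = C(13, 12)·C(8, 7)·C(14, 2) = 9464. Avoid both = 2319959400 − 6466460 − 19110 + 9464 = 2313483294.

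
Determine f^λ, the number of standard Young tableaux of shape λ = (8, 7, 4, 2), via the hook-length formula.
# SYT of shape (8, 7, 4, 2) = 133326648

Hook-length formula: f^λ = n! / Π hook(c), product over all cells c of the Young diagram. For λ = (8, 7, 4, 2), n = 21 boxes. Hook lengths by row (left-to-right, top-to-bottom): [11, 10, 8, 7, 5, 4, 3, 1]; [9, 8, 6, 5, 3, 2, 1]; [5, 4, 2, 1]; [2, 1]. Product of hooks = 383201280000. So f^λ = 21! / 383201280000 = 51090942171709440000 / 383201280000 = 133326648.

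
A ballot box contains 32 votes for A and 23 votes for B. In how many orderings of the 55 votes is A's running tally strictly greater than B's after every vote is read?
Strict-lead orderings = 305417807763705

Total orderings of the 55 votes with 32 for A: C(55, 32) = 1866442158555975. By the Bertrand ballot formula (Cycle Lemma / reflection principle), the number of orderings in which A is strictly ahead of B throughout is (p − q)/(p + q) · C(p + q, p) = (32 − 23)/(32 + 23) · 1866442158555975 = 305417807763705.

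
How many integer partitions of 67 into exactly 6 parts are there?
p(67, 6 parts) = 21301

Partitions of n into exactly k parts are in bijection with partitions of n − k into at most k parts (subtract 1 from each part). So p(67, exactly 6) = p(61, parts ≤ 6). Computing via the recurrence p(m, j) = p(m, j−1) + p(m−j, j) gives 21301.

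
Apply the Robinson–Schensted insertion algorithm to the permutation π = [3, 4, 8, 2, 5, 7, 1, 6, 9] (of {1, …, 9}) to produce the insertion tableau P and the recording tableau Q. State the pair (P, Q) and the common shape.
P = [1, 4, 5, 6, 9] / [2, 7] / [3, 8];  Q = [1, 2, 3, 6, 9] / [4, 5] / [7, 8];  common shape = (5, 2, 2)

Row-insert the values π_1, π_2, … into P one at a time, bumping the leftmost entry strictly greater than the inserted value down to the next row. The recording tableau Q records, in position (i, j), the step at which that cell was added to P.
  Insert 3 (step 1): P = [3];  Q = [1]
  Insert 4 (step 2): P = [3, 4];  Q = [1, 2]
  Insert 8 (step 3): P = [3, 4, 8];  Q = [1, 2, 3]
  Insert 2 (step 4): P = [2, 4, 8] / [3];  Q = [1, 2, 3] / [4]
  Insert 5 (step 5): P = [2, 4, 5] / [3, 8];  Q = [1, 2, 3] / [4, 5]
  Insert 7 (step 6): P = [2, 4, 5, 7] / [3, 8];  Q = [1, 2, 3, 6] / [4, 5]
  Insert 1 (step 7): P = [1, 4, 5, 7] / [2, 8] / [3];  Q = [1, 2, 3, 6] / [4, 5] / [7]
  Insert 6 (step 8): P = [1, 4, 5, 6] / [2, 7] / [3, 8];  Q = [1, 2, 3, 6] / [4, 5] / [7, 8]
  Insert 9 (step 9): P = [1, 4, 5, 6, 9] / [2, 7] / [3, 8];  Q = [1, 2, 3, 6, 9] / [4, 5] / [7, 8]
Final shape: (5, 2, 2).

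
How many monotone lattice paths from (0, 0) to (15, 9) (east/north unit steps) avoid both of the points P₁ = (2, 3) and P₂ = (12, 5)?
Number of paths = 842704

Inclusion–exclusion. Total paths: C(24, 15) = 1307504. Through P₁: C(5, 2)·C(19, 13) = 271320. Through P₂: C(17, 12)·C(7, 3) = 216580. Since P₁ is strictly southwest of P₂, a monotone path through both must visit P₁ then P₂; paths through both = C(5, 2)·C(12, 10)·C(7, 3) = 23100. Avoid both = 1307504 − 271320 − 216580 + 23100 = 842704.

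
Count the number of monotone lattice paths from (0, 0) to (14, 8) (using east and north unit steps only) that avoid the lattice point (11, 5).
Number of paths = 232410

Total paths from (0, 0) to (14, 8): C(22, 14) = 319770. Paths through (11, 5): (paths (0, 0) → (11, 5)) × (paths (11, 5) → (14, 8)) = C(16, 11) · C(6, 3) = 4368 · 20 = 87360. Avoidance count = 319770 − 87360 = 232410.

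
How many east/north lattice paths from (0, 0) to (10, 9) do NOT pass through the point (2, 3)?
Number of paths = 62348

Total paths from (0, 0) to (10, 9): C(19, 10) = 92378. Paths through (2, 3): (paths (0, 0) → (2, 3)) × (paths (2, 3) → (10, 9)) = C(5, 2) · C(14, 8) = 10 · 3003 = 30030. Avoidance count = 92378 − 30030 = 62348.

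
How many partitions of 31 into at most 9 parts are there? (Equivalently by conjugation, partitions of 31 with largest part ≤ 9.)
p(31, parts ≤ 9) = 3589

Use the recurrence p(n, m) = p(n, m−1) + p(n−m, m): either the largest part is < m (count p(n, m−1)) or the largest part is exactly m (remove one copy of m, count p(n−m, m)). With p(0, ·) = 1 this gives p(31, parts ≤ 9) = 3589. (By conjugating Young diagrams, this also counts partitions of 31 into at most 9 parts.)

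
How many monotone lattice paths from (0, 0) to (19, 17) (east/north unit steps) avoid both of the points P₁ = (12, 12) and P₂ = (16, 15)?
Number of paths = 4396857698

Inclusion–exclusion. Total paths: C(36, 19) = 8597496600. Through P₁: C(24, 12)·C(12, 7) = 2141691552. Through P₂: C(31, 16)·C(5, 3) = 3005401950. Since P₁ is strictly southwest of P₂, a monotone path through both must visit P₁ then P₂; paths through both = C(24, 12)·C(7, 4)·C(5, 3) = 946454600. Avoid both = 8597496600 − 2141691552 − 3005401950 + 946454600 = 4396857698.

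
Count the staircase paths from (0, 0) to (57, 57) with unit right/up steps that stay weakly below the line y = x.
C_57 = 26700952856774851904245220912664

These NE paths below the diagonal are counted by the Catalan number C_n = (1/(n + 1)) · C(2n, n). For n = 57: C_57 = (1/58) · C(114, 57) = 1548655265692941410446222812934512/58 = 26700952856774851904245220912664.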